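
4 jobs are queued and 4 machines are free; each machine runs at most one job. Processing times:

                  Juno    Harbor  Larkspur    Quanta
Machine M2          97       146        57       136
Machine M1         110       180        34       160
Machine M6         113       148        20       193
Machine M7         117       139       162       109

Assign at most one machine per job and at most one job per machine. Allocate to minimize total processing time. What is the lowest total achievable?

Min total: 385 min

Optimal: Juno→Machine M1 (110 min), Harbor→Machine M2 (146 min), Larkspur→Machine M6 (20 min), Quanta→Machine M7 (109 min) — total 110+146+20+109 = 385 min.
Next-best assignment: Juno→Machine M2, Harbor→Machine M6, Larkspur→Machine M1, Quanta→Machine M7 = 388 min.
Swapping Quanta↔Larkspur (Quanta→Machine M6 193 min, Larkspur→Machine M7 162 min) adds 226.
Every other assignment is strictly worse.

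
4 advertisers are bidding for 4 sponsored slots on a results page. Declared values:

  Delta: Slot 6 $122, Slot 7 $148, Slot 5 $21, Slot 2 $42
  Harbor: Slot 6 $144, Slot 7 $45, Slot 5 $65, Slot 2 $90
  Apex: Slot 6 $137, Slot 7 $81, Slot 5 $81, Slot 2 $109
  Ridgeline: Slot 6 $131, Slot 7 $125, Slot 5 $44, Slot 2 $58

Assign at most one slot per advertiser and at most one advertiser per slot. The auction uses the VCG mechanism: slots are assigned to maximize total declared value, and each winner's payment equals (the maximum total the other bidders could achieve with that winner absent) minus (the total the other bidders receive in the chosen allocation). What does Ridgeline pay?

Efficient allocation: Delta→Slot 7 ($148), Harbor→Slot 5 ($65), Apex→Slot 2 ($109), Ridgeline→Slot 6 ($131); total welfare W = $453.
Ridgeline receives Slot 6 at value $131, so the others get W − 131 = $322.
Without Ridgeline: best allocation of the remaining 3 bidders over all 4 slots is Delta→Slot 7 ($148), Harbor→Slot 6 ($144), Apex→Slot 2 ($109), total $401.
VCG payment = (others' best without Ridgeline) − (others' welfare with Ridgeline) = 401 − 322 = $79.

Ridgeline pays $79.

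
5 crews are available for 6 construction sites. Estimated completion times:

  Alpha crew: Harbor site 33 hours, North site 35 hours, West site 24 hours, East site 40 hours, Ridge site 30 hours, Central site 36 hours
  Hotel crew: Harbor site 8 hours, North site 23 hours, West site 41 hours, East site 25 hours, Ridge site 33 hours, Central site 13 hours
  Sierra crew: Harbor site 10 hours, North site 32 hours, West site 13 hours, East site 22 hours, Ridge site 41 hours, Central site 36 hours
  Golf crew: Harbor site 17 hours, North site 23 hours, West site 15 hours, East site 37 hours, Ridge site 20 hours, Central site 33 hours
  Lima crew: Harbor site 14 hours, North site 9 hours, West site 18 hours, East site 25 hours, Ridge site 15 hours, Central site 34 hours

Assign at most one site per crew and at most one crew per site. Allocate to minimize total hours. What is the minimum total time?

Optimal: Alpha crew→West site (24 hours), Hotel crew→Central site (13 hours), Sierra crew→Harbor site (10 hours), Golf crew→Ridge site (20 hours), Lima crew→North site (9 hours) — total 24+13+10+20+9 = 76 hours.
Row-greedy (each crew in turn takes its cheapest remaining site) gives 83 hours, worse by 7.
Next-best assignment: Alpha crew→Ridge site, Hotel crew→Central site, Sierra crew→Harbor site, Golf crew→West site, Lima crew→North site = 77 hours.
Swapping Hotel crew↔Golf crew (Hotel crew→Ridge site 33 hours, Golf crew→Central site 33 hours) adds 33.

Min total: 76 hours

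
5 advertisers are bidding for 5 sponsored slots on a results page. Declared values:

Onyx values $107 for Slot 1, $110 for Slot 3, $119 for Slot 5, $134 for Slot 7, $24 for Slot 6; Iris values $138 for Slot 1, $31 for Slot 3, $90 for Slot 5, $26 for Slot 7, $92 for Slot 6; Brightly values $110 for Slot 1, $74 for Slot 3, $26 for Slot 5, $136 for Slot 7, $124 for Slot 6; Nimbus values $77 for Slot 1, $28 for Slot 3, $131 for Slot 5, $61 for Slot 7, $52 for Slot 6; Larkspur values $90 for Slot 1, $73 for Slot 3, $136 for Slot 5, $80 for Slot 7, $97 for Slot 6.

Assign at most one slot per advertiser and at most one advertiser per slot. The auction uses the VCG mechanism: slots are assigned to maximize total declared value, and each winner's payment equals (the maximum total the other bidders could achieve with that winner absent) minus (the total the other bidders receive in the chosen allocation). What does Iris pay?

Efficient allocation: Onyx→Slot 3 ($110), Iris→Slot 1 ($138), Brightly→Slot 7 ($136), Nimbus→Slot 5 ($131), Larkspur→Slot 6 ($97); total welfare W = $612.
Iris receives Slot 1 at value $138, so the others get W − 138 = $474.
Without Iris: best allocation of the remaining 4 bidders over all 5 slots is Onyx→Slot 7 ($134), Brightly→Slot 6 ($124), Nimbus→Slot 5 ($131), Larkspur→Slot 1 ($90), total $479.
VCG payment = (others' best without Iris) − (others' welfare with Iris) = 479 − 474 = $5.

Iris pays $5.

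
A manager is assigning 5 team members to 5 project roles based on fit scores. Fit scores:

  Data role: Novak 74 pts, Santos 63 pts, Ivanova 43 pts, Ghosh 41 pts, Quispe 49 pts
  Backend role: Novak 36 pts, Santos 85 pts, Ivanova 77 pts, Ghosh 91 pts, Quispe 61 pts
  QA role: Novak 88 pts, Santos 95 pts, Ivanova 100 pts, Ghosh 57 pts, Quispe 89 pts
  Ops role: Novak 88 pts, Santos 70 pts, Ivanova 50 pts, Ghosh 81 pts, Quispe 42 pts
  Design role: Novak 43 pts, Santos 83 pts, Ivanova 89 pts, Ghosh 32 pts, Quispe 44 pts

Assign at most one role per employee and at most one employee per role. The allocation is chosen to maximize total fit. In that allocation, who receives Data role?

Optimal: Novak→Ops role (88 pts), Santos→Data role (63 pts), Ivanova→Design role (89 pts), Ghosh→Backend role (91 pts), Quispe→QA role (89 pts) — total 88+63+89+91+89 = 420 pts.
Column-greedy (each role in turn goes to its best remaining employee) gives 379 pts, worse by 41.
Next-best assignment: Novak→Data role, Santos→Backend role, Ivanova→Design role, Ghosh→Ops role, Quispe→QA role = 418 pts.
Swapping Santos↔Ivanova (Santos→Design role 83 pts, Ivanova→Data role 43 pts) loses 26.
Checked against all permutations: 420 pts is optimal.
Santos's own top role is QA role (95 pts), but forcing Santos→QA role and reassigning the rest optimally gives only 412 pts — worse by 8.

Santos receives Data role.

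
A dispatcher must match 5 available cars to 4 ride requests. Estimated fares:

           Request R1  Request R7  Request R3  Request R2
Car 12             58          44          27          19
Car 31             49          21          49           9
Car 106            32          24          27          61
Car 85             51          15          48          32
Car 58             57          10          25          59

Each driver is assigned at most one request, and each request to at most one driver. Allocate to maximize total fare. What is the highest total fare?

Maximum total: $211

Optimal: Car 58→Request R1 ($57), Car 12→Request R7 ($44), Car 31→Request R3 ($49), Car 106→Request R2 ($61) — total 57+44+49+61 = $211.
Row-greedy (each driver in turn takes its best remaining request) gives $183, worse by 28.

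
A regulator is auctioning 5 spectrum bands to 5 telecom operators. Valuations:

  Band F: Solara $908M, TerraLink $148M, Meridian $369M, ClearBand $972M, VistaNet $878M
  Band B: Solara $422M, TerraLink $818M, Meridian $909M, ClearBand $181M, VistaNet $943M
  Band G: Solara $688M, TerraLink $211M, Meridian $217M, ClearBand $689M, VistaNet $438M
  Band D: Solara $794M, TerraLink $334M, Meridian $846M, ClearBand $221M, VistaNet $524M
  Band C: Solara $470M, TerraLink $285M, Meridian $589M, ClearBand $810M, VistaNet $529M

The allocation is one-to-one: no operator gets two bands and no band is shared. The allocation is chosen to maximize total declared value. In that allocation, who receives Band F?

This is a one-to-one assignment (maximum-weight bipartite matching).
Optimal: Solara→Band G ($688M), TerraLink→Band B ($818M), Meridian→Band D ($846M), ClearBand→Band C ($810M), VistaNet→Band F ($878M) — total 688+818+846+810+878 = $4040M.
Row-greedy (each operator in turn takes its best remaining band) gives $3820M, worse by 220.
Swapping Meridian↔TerraLink (Meridian→Band B $909M, TerraLink→Band D $334M) loses 421.
Checked against all permutations: $4040M is optimal.
VistaNet's own top band is Band B ($943M), but forcing VistaNet→Band B and reassigning the rest optimally gives only $3734M — worse by 306.

VistaNet receives Band F.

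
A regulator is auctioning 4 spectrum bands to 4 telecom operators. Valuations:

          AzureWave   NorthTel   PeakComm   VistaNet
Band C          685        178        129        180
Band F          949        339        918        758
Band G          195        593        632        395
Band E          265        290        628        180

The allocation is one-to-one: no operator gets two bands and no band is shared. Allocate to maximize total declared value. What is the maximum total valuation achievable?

Max total: $2664M

This is a one-to-one assignment (maximum-weight bipartite matching).
Optimal: AzureWave→Band C ($685M), NorthTel→Band G ($593M), PeakComm→Band E ($628M), VistaNet→Band F ($758M) — total 685+593+628+758 = $2664M.
Swapping NorthTel↔VistaNet (NorthTel→Band F $339M, VistaNet→Band G $395M) loses 617.
Checked against all permutations: $2664M is optimal.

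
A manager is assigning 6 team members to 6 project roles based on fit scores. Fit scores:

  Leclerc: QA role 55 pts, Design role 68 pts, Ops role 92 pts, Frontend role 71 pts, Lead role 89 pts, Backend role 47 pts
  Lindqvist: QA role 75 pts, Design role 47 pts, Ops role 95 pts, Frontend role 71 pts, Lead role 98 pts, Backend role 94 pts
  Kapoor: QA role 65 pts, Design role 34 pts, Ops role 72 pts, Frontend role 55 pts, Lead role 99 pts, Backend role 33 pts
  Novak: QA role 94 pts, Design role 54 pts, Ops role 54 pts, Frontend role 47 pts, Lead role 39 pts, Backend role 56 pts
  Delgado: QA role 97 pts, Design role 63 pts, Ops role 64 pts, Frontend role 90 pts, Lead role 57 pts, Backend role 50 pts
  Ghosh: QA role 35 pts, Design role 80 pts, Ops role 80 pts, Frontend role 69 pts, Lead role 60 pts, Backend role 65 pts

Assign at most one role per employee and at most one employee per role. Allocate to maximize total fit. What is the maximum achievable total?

Maximum total: 549 pts

Optimal: Leclerc→Ops role (92 pts), Lindqvist→Backend role (94 pts), Kapoor→Lead role (99 pts), Novak→QA role (94 pts), Delgado→Frontend role (90 pts), Ghosh→Design role (80 pts) — total 92+94+99+94+90+80 = 549 pts.
Row-greedy (each employee in turn takes its best remaining role) gives 481 pts, worse by 68.
Next-best assignment: Leclerc→Design role, Lindqvist→Backend role, Kapoor→Lead role, Novak→QA role, Delgado→Frontend role, Ghosh→Ops role = 525 pts.
Every other assignment is strictly worse.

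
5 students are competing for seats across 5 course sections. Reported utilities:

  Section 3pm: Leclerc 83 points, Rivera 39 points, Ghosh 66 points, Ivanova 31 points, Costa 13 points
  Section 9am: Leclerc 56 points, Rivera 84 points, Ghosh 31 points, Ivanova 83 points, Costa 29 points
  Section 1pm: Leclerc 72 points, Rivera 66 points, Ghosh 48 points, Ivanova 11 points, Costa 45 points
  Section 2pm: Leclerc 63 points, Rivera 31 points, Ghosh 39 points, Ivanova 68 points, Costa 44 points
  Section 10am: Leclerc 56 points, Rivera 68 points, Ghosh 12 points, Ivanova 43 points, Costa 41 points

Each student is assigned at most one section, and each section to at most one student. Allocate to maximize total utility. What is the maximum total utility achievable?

Optimal: Leclerc→Section 1pm (72 points), Rivera→Section 10am (68 points), Ghosh→Section 3pm (66 points), Ivanova→Section 9am (83 points), Costa→Section 2pm (44 points) — total 72+68+66+83+44 = 333 points.
Column-greedy (each section in turn goes to its best remaining student) gives 324 points, worse by 9.
Next-best assignment: Leclerc→Section 1pm, Rivera→Section 9am, Ghosh→Section 3pm, Ivanova→Section 2pm, Costa→Section 10am = 331 points.

Max total: 333 points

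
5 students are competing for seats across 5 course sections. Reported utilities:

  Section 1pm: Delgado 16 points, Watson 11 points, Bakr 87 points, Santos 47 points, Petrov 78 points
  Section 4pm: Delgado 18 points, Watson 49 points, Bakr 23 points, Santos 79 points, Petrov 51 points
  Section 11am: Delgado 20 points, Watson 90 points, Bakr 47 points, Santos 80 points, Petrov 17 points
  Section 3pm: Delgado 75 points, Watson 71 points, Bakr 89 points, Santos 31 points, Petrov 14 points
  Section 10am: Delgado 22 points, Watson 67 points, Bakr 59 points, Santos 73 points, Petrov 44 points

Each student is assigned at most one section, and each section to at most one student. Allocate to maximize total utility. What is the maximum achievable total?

Maximum total: 381 points

Optimal: Delgado→Section 3pm (75 points), Watson→Section 11am (90 points), Bakr→Section 10am (59 points), Santos→Section 4pm (79 points), Petrov→Section 1pm (78 points) — total 75+90+59+79+78 = 381 points.
Row-greedy (each student in turn takes its best remaining section) gives 375 points, worse by 6.
Next-best assignment: Delgado→Section 3pm, Watson→Section 11am, Bakr→Section 1pm, Santos→Section 10am, Petrov→Section 4pm = 376 points.
Checked against all permutations: 381 points is optimal.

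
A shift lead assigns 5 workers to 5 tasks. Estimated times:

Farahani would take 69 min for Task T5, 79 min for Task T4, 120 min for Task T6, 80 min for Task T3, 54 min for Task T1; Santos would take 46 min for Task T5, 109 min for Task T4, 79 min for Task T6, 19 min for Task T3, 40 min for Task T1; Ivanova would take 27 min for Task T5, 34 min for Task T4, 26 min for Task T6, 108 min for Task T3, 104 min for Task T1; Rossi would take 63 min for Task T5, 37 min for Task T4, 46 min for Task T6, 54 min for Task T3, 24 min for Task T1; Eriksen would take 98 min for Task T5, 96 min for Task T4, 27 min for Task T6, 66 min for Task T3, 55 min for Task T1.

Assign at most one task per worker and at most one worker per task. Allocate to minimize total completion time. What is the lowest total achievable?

This is the linear assignment problem.
Optimal: Farahani→Task T1 (54 min), Santos→Task T3 (19 min), Ivanova→Task T5 (27 min), Rossi→Task T4 (37 min), Eriksen→Task T6 (27 min) — total 54+19+27+37+27 = 164 min.
Next-best assignment: Farahani→Task T5, Santos→Task T3, Ivanova→Task T4, Rossi→Task T1, Eriksen→Task T6 = 173 min.
Swapping Santos↔Rossi (Santos→Task T4 109 min, Rossi→Task T3 54 min) adds 107.

Minimum total: 164 min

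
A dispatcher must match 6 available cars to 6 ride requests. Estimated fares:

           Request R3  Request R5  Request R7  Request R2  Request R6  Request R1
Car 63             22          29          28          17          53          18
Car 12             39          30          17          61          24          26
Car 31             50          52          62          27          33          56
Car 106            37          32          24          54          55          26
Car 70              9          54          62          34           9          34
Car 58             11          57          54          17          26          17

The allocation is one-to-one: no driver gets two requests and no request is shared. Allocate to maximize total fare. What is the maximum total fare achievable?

Optimal: Car 63→Request R6 ($53), Car 12→Request R2 ($61), Car 31→Request R1 ($56), Car 106→Request R3 ($37), Car 70→Request R7 ($62), Car 58→Request R5 ($57) — total 53+61+56+37+62+57 = $326.
Next-best assignment: Car 63→Request R6, Car 12→Request R3, Car 31→Request R1, Car 106→Request R2, Car 70→Request R7, Car 58→Request R5 = $321.
No other one-to-one assignment exceeds $326.

Max total: $326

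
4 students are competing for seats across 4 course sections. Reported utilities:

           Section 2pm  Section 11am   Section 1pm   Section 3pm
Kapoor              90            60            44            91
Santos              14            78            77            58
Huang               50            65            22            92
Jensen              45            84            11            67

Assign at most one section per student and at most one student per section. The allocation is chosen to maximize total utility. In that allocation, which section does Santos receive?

Santos receives Section 1pm.

Optimal: Kapoor→Section 2pm (90 points), Santos→Section 1pm (77 points), Huang→Section 3pm (92 points), Jensen→Section 11am (84 points) — total 90+77+92+84 = 343 points.
Row-greedy (each student in turn takes its best remaining section) gives 230 points, worse by 113.
Swapping Santos↔Jensen (Santos→Section 11am 78 points, Jensen→Section 1pm 11 points) loses 72.
Every other assignment is strictly worse.
Santos's own top section is Section 11am (78 points), but forcing Santos→Section 11am and reassigning the rest optimally gives only 271 points — worse by 72.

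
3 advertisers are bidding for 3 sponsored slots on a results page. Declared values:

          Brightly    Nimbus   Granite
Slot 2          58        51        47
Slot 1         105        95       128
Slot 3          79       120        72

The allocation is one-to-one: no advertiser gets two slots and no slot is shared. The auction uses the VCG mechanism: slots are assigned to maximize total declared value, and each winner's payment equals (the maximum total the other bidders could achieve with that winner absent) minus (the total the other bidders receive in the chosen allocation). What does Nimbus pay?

Efficient allocation: Brightly→Slot 2 ($58), Nimbus→Slot 3 ($120), Granite→Slot 1 ($128); total welfare W = $306.
Nimbus receives Slot 3 at value $120, so the others get W − 120 = $186.
Without Nimbus: best allocation of the remaining 2 bidders over all 3 slots is Brightly→Slot 3 ($79), Granite→Slot 1 ($128), total $207.
VCG payment = (others' best without Nimbus) − (others' welfare with Nimbus) = 207 − 186 = $21.

Nimbus pays $21.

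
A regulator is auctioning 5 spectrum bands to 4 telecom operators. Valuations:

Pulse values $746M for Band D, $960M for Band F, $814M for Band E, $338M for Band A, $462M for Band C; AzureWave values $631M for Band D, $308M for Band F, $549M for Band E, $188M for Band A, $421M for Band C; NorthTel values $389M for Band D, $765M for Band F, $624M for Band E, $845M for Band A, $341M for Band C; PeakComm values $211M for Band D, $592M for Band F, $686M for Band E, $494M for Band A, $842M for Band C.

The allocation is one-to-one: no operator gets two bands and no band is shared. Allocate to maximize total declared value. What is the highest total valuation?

Maximum total: $3278M

Optimal: Pulse→Band F ($960M), AzureWave→Band D ($631M), NorthTel→Band A ($845M), PeakComm→Band C ($842M) — total 960+631+845+842 = $3278M.
Column-greedy (each band in turn goes to its best remaining operator) gives $2385M, worse by 893.
No other one-to-one assignment exceeds $3278M.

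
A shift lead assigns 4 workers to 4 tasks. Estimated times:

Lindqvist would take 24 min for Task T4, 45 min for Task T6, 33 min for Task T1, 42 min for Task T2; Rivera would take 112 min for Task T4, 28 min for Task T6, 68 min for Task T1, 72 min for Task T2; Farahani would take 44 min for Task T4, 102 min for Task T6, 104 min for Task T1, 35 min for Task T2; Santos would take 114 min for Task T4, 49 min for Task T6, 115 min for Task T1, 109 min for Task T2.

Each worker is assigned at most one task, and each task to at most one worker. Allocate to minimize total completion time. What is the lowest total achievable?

Min total: 176 min

Optimal: Lindqvist→Task T4 (24 min), Rivera→Task T1 (68 min), Farahani→Task T2 (35 min), Santos→Task T6 (49 min) — total 24+68+35+49 = 176 min.
Min-entry greedy (repeatedly take the single cheapest remaining cell) gives 202 min, worse by 26.
Swapping Santos↔Rivera (Santos→Task T1 115 min, Rivera→Task T6 28 min) adds 26.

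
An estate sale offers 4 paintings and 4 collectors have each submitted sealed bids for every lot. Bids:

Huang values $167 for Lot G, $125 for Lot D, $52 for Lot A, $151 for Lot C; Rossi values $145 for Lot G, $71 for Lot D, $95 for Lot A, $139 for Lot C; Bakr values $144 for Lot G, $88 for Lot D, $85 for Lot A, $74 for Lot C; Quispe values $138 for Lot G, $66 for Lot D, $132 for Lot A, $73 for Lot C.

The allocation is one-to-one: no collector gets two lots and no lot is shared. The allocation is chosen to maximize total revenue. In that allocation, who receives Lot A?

Quispe receives Lot A.

Optimal: Huang→Lot D ($125), Rossi→Lot C ($139), Bakr→Lot G ($144), Quispe→Lot A ($132) — total 125+139+144+132 = $540.
Row-greedy (each collector in turn takes its best remaining lot) gives $526, worse by 14.
No other one-to-one assignment exceeds $540.
Quispe's own top lot is Lot G ($138), but forcing Quispe→Lot G and reassigning the rest optimally gives only $487 — worse by 53.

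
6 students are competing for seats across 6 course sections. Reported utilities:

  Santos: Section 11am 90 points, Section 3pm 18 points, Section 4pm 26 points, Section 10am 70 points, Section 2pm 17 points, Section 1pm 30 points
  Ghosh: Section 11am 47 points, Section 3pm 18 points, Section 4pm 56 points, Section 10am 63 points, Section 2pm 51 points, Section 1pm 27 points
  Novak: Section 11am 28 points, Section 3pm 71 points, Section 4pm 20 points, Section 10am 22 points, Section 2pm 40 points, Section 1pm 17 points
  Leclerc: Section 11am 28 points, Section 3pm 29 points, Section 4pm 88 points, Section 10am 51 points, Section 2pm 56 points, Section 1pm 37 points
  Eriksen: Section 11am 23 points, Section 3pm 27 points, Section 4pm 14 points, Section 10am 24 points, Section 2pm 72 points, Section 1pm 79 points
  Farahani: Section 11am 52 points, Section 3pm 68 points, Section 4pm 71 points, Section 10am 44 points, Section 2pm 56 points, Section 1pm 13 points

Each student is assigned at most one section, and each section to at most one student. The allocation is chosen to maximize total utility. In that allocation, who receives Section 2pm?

Farahani receives Section 2pm.

Optimal: Santos→Section 11am (90 points), Ghosh→Section 10am (63 points), Novak→Section 3pm (71 points), Leclerc→Section 4pm (88 points), Eriksen→Section 1pm (79 points), Farahani→Section 2pm (56 points) — total 90+63+71+88+79+56 = 447 points.
Column-greedy (each section in turn goes to its best remaining student) gives 397 points, worse by 50.
Next-best assignment: Santos→Section 11am, Ghosh→Section 10am, Novak→Section 3pm, Leclerc→Section 2pm, Eriksen→Section 1pm, Farahani→Section 4pm = 430 points.
Swapping Leclerc↔Farahani (Leclerc→Section 2pm 56 points, Farahani→Section 4pm 71 points) loses 17.
Every other assignment is strictly worse.
Farahani's own top section is Section 4pm (71 points), but forcing Farahani→Section 4pm and reassigning the rest optimally gives only 430 points — worse by 17.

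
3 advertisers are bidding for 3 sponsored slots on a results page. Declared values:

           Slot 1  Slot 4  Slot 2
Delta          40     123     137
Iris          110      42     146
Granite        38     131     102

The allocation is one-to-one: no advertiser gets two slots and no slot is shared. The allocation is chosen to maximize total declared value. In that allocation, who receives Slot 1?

This is the linear assignment problem.
Optimal: Delta→Slot 2 ($137), Iris→Slot 1 ($110), Granite→Slot 4 ($131) — total 137+110+131 = $378.
Max-entry greedy (repeatedly take the single best remaining cell) gives $317, worse by 61.
Next-best assignment: Delta→Slot 4, Iris→Slot 1, Granite→Slot 2 = $335.
Swapping Iris↔Delta (Iris→Slot 2 $146, Delta→Slot 1 $40) loses 61.
Iris's own top slot is Slot 2 ($146), but forcing Iris→Slot 2 and reassigning the rest optimally gives only $317 — worse by 61.

Iris receives Slot 1.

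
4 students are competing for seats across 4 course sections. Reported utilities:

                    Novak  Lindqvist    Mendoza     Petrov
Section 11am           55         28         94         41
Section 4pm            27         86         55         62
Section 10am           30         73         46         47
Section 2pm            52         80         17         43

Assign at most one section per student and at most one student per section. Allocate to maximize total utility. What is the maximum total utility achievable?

Optimal: Novak→Section 2pm (52 points), Lindqvist→Section 10am (73 points), Mendoza→Section 11am (94 points), Petrov→Section 4pm (62 points) — total 52+73+94+62 = 281 points.
Row-greedy (each student in turn takes its best remaining section) gives 230 points, worse by 51.
Checked against all permutations: 281 points is optimal.

Maximum total: 281 points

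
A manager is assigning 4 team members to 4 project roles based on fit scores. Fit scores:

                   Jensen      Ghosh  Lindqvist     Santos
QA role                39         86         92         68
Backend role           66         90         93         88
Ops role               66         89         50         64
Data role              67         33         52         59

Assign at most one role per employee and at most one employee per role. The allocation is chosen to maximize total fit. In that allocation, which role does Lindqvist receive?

This is a one-to-one assignment (maximum-weight bipartite matching).
Optimal: Jensen→Data role (67 pts), Ghosh→Ops role (89 pts), Lindqvist→QA role (92 pts), Santos→Backend role (88 pts) — total 67+89+92+88 = 336 pts.
Next-best assignment: Jensen→Data role, Ghosh→Ops role, Lindqvist→Backend role, Santos→QA role = 317 pts.
Swapping Lindqvist↔Ghosh (Lindqvist→Ops role 50 pts, Ghosh→QA role 86 pts) loses 45.
Lindqvist's own top role is Backend role (93 pts), but forcing Lindqvist→Backend role and reassigning the rest optimally gives only 317 pts — worse by 19.

Lindqvist receives QA role.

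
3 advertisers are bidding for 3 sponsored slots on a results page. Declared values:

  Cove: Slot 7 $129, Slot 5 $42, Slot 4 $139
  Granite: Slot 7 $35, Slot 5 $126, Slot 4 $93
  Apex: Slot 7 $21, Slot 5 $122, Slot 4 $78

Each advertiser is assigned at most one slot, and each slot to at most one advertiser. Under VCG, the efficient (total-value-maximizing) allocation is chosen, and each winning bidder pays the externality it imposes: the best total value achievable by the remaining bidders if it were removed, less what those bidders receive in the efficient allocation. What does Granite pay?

Efficient allocation: Cove→Slot 7 ($129), Granite→Slot 4 ($93), Apex→Slot 5 ($122); total welfare W = $344.
Granite receives Slot 4 at value $93, so the others get W − 93 = $251.
Without Granite: best allocation of the remaining 2 bidders over all 3 slots is Cove→Slot 4 ($139), Apex→Slot 5 ($122), total $261.
VCG payment = (others' best without Granite) − (others' welfare with Granite) = 261 − 251 = $10.

Granite pays $10.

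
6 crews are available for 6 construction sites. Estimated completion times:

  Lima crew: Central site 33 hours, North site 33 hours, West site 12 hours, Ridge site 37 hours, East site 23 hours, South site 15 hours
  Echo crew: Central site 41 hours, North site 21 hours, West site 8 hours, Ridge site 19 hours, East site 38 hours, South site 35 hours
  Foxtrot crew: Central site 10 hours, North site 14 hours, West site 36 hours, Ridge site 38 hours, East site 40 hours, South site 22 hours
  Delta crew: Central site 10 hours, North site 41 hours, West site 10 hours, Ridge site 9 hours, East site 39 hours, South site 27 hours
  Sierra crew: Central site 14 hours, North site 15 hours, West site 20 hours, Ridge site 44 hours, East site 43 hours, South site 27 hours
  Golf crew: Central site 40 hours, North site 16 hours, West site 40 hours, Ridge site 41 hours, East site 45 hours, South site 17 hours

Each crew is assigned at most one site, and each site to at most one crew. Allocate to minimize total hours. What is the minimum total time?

Optimal: Lima crew→East site (23 hours), Echo crew→West site (8 hours), Foxtrot crew→Central site (10 hours), Delta crew→Ridge site (9 hours), Sierra crew→North site (15 hours), Golf crew→South site (17 hours) — total 23+8+10+9+15+17 = 82 hours.
Row-greedy (each crew in turn takes its cheapest remaining site) gives 128 hours, worse by 46.
No other one-to-one assignment undercuts 82 hours.

Min total: 82 hours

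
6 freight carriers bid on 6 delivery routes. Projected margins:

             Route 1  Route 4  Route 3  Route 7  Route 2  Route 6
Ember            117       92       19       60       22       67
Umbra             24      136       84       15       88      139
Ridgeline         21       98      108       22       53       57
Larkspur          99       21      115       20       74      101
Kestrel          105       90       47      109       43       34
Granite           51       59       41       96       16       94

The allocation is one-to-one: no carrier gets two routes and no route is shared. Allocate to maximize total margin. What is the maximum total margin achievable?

Maximum total: $638k

Treat this as an assignment problem: match each carrier to one route.
Optimal: Ember→Route 1 ($117k), Umbra→Route 4 ($136k), Ridgeline→Route 3 ($108k), Larkspur→Route 2 ($74k), Kestrel→Route 7 ($109k), Granite→Route 6 ($94k) — total 117+136+108+74+109+94 = $638k.
Next-best assignment: Ember→Route 1, Umbra→Route 4, Ridgeline→Route 2, Larkspur→Route 3, Kestrel→Route 7, Granite→Route 6 = $624k.
Every other assignment is strictly worse.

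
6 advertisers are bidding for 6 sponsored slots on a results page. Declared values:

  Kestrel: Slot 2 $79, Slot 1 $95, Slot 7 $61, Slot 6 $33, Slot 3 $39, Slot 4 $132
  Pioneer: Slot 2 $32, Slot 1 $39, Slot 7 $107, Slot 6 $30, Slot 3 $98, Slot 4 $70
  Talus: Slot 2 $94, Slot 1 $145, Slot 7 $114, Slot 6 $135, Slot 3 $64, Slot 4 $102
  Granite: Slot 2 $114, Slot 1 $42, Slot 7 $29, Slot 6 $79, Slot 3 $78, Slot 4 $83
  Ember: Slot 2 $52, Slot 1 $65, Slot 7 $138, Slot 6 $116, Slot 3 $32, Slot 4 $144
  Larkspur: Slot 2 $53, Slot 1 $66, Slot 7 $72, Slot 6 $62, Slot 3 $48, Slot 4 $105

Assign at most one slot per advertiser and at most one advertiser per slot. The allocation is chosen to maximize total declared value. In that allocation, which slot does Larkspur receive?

Larkspur receives Slot 6.

This is a one-to-one assignment (maximum-weight bipartite matching).
Optimal: Kestrel→Slot 4 ($132), Pioneer→Slot 3 ($98), Talus→Slot 1 ($145), Granite→Slot 2 ($114), Ember→Slot 7 ($138), Larkspur→Slot 6 ($62) — total 132+98+145+114+138+62 = $689.
Row-greedy (each advertiser in turn takes its best remaining slot) gives $662, worse by 27.
Larkspur's own top slot is Slot 4 ($105), but forcing Larkspur→Slot 4 and reassigning the rest optimally gives only $685 — worse by 4.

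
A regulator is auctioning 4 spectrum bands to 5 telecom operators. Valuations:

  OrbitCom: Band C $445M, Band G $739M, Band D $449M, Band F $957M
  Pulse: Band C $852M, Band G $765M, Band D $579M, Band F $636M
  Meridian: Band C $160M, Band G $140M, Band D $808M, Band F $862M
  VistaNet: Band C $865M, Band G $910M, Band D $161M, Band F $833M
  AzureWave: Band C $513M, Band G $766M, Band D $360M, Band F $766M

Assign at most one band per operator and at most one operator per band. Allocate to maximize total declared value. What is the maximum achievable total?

Optimal: Pulse→Band C ($852M), VistaNet→Band G ($910M), Meridian→Band D ($808M), OrbitCom→Band F ($957M) — total 852+910+808+957 = $3527M.
Column-greedy (each band in turn goes to its best remaining operator) gives $3396M, worse by 131.
Next-best assignment: VistaNet→Band C, AzureWave→Band G, Meridian→Band D, OrbitCom→Band F = $3396M.
Every other assignment is strictly worse.

Maximum total: $3527M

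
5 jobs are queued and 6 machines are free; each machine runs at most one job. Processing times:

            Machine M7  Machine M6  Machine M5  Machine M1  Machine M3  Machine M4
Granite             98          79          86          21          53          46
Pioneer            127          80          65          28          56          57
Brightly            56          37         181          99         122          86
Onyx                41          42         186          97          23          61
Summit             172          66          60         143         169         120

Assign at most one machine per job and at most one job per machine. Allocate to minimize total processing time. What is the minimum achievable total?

Minimum total: 194 min

This is a one-to-one assignment (minimum-cost bipartite matching).
Optimal: Granite→Machine M4 (46 min), Pioneer→Machine M1 (28 min), Brightly→Machine M6 (37 min), Onyx→Machine M3 (23 min), Summit→Machine M5 (60 min) — total 46+28+37+23+60 = 194 min.
Min-entry greedy (repeatedly take the single cheapest remaining cell) gives 198 min, worse by 4.
Every other assignment is strictly worse.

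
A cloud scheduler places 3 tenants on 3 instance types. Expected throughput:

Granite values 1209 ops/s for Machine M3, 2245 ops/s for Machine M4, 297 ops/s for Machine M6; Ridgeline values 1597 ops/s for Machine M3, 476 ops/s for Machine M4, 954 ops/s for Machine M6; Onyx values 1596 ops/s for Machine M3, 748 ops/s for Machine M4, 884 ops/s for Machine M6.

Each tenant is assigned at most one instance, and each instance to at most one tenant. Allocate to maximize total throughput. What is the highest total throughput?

Optimal: Granite→Machine M4 (2245 ops/s), Ridgeline→Machine M6 (954 ops/s), Onyx→Machine M3 (1596 ops/s) — total 2245+954+1596 = 4795 ops/s.
Column-greedy (each instance in turn goes to its best remaining tenant) gives 4726 ops/s, worse by 69.
Next-best assignment: Granite→Machine M4, Ridgeline→Machine M3, Onyx→Machine M6 = 4726 ops/s.
Swapping Ridgeline↔Granite (Ridgeline→Machine M4 476 ops/s, Granite→Machine M6 297 ops/s) loses 2426.
Every other assignment is strictly worse.

Max total: 4795 ops/s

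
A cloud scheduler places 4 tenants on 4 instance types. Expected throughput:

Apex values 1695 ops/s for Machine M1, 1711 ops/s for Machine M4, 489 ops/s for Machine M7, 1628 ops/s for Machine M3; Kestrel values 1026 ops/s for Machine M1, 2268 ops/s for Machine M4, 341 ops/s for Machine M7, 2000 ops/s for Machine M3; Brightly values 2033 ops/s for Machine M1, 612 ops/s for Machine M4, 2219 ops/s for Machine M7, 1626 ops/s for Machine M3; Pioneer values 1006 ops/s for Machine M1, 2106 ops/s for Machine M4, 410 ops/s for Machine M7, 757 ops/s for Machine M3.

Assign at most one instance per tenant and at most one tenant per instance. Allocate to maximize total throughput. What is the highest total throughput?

Max total: 8020 ops/s

Optimal: Apex→Machine M1 (1695 ops/s), Kestrel→Machine M3 (2000 ops/s), Brightly→Machine M7 (2219 ops/s), Pioneer→Machine M4 (2106 ops/s) — total 1695+2000+2219+2106 = 8020 ops/s.
Max-entry greedy (repeatedly take the single best remaining cell) gives 6939 ops/s, worse by 1081.
Next-best assignment: Apex→Machine M3, Kestrel→Machine M4, Brightly→Machine M7, Pioneer→Machine M1 = 7121 ops/s.
Swapping Kestrel↔Pioneer (Kestrel→Machine M4 2268 ops/s, Pioneer→Machine M3 757 ops/s) loses 1081.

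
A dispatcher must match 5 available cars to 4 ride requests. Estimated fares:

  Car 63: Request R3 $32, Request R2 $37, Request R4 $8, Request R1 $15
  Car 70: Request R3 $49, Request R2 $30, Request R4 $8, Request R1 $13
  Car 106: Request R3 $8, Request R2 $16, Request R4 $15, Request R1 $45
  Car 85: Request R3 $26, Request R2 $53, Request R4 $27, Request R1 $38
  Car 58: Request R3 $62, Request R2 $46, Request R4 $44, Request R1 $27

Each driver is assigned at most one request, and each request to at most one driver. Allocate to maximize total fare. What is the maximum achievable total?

Optimal: Car 70→Request R3 ($49), Car 85→Request R2 ($53), Car 58→Request R4 ($44), Car 106→Request R1 ($45) — total 49+53+44+45 = $191.
Column-greedy (each request in turn goes to its best remaining driver) gives $145, worse by 46.
Next-best assignment: Car 70→Request R3, Car 63→Request R2, Car 58→Request R4, Car 106→Request R1 = $175.
No other one-to-one assignment exceeds $191.

Max total: $191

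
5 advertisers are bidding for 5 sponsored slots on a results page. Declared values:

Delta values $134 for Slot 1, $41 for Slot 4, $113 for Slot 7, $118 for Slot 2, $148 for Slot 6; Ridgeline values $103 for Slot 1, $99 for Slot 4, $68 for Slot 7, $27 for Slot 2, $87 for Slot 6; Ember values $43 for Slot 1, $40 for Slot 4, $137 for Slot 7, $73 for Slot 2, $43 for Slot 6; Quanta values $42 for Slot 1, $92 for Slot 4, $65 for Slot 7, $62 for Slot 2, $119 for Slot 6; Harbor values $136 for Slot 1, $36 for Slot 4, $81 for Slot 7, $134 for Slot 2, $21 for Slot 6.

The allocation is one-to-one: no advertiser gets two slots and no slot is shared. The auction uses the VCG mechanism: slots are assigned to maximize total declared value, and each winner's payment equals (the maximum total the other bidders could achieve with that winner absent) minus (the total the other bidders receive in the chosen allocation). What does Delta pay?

Delta pays $4.

Efficient allocation: Delta→Slot 1 ($134), Ridgeline→Slot 4 ($99), Ember→Slot 7 ($137), Quanta→Slot 6 ($119), Harbor→Slot 2 ($134); total welfare W = $623.
Delta receives Slot 1 at value $134, so the others get W − 134 = $489.
Without Delta: best allocation of the remaining 4 bidders over all 5 slots is Ridgeline→Slot 1 ($103), Ember→Slot 7 ($137), Quanta→Slot 6 ($119), Harbor→Slot 2 ($134), total $493.
VCG payment = (others' best without Delta) − (others' welfare with Delta) = 493 − 489 = $4.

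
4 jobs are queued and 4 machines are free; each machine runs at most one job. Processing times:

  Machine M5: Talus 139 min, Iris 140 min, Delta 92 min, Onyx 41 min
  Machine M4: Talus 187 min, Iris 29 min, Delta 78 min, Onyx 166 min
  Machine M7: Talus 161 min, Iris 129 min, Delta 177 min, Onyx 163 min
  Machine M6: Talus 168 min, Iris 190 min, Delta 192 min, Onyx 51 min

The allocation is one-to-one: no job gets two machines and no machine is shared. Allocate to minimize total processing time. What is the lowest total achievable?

Optimal: Talus→Machine M7 (161 min), Iris→Machine M4 (29 min), Delta→Machine M5 (92 min), Onyx→Machine M6 (51 min) — total 161+29+92+51 = 333 min.
Swapping Talus↔Delta (Talus→Machine M5 139 min, Delta→Machine M7 177 min) adds 63.
Checked against all permutations: 333 min is optimal.

Min total: 333 min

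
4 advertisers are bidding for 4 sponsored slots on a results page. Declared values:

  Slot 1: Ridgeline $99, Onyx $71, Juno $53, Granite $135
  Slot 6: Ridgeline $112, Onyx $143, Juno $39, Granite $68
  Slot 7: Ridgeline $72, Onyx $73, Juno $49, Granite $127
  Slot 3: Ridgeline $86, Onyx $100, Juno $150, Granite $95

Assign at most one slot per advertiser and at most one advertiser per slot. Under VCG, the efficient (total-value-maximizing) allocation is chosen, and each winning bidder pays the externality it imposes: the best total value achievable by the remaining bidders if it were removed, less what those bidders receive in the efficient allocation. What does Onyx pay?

Efficient allocation: Ridgeline→Slot 1 ($99), Onyx→Slot 6 ($143), Juno→Slot 3 ($150), Granite→Slot 7 ($127); total welfare W = $519.
Onyx receives Slot 6 at value $143, so the others get W − 143 = $376.
Without Onyx: best allocation of the remaining 3 bidders over all 4 slots is Ridgeline→Slot 6 ($112), Juno→Slot 3 ($150), Granite→Slot 1 ($135), total $397.
VCG payment = (others' best without Onyx) − (others' welfare with Onyx) = 397 − 376 = $21.

Onyx pays $21.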